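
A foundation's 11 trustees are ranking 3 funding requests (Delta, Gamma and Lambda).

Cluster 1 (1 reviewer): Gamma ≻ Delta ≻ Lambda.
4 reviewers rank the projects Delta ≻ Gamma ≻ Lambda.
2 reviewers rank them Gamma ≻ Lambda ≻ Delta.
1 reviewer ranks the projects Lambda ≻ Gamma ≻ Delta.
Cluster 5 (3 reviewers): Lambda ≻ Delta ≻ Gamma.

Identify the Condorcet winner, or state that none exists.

none

Head-to-head results (11 reviewers):
Delta vs Gamma: Delta is ranked higher on 4+3 = 7 ballots, Gamma on 4. Delta wins 7–4.
Delta vs Lambda: 1+4 = 5 for Delta, 6 for Lambda — Lambda by 6–5.
Gamma vs Lambda: 1+4+2 = 7 for Gamma, 4 for Lambda — Gamma by 7–4.
No project is unbeaten: Delta loses to Lambda; Gamma loses to Delta; Lambda loses to Gamma. In particular Delta beats Gamma beats Lambda beats Delta is a majority cycle — no Condorcet winner exists.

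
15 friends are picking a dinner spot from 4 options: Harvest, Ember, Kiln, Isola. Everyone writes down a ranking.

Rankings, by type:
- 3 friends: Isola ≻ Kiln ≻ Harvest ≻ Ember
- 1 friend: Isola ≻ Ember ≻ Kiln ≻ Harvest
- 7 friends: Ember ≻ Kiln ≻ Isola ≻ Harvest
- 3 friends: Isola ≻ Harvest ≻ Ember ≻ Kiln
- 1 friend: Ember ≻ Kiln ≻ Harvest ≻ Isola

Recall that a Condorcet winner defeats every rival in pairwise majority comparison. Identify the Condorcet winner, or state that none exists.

Pairwise majorities:
Harvest vs Ember: Harvest is ranked higher on 3+3 = 6 ballots, Ember on 9. Ember wins 9–6.
Harvest vs Kiln: Harvest preferred on 3 ballots; Kiln wins 12–3.
Harvest vs Isola: Harvest is ranked higher on 1 ballot, Isola on 14. Isola wins 14–1.
Ember vs Kiln: 1+7+3+1 = 12 for Ember, 3 for Kiln — Ember by 12–3.
Ember vs Isola: Ember preferred on 7+1 = 8 ballots; Ember wins 8–7.
Kiln vs Isola: Kiln preferred on 7+1 = 8 ballots; Kiln wins 8–7.
Only Ember has no losses; Ember is the Condorcet winner.

Ember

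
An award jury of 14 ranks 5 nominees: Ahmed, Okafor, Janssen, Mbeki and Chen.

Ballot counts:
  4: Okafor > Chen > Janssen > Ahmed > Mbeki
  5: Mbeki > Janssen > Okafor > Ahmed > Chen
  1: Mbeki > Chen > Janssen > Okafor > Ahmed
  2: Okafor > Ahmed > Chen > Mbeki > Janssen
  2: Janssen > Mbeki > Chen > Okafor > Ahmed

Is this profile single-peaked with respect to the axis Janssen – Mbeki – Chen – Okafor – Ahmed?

Axis positions: Janssen=1, Mbeki=2, Chen=3, Okafor=4, Ahmed=5.
Group 1: ranking walks positions 4-3-1-5-2; Janssen is ranked above Mbeki even though Mbeki lies between Janssen and the peak Okafor on the axis — preferences dip and rise again. Not single-peaked.
Group 2: ranking walks positions 2-1-4-5-3; Okafor is ranked above Chen even though Chen lies between Okafor and the peak Mbeki on the axis — preferences dip and rise again. Not single-peaked.
Group 3 (peak Mbeki at position 2): ranking walks positions 2-3-1-4-5, expanding outward from the peak — single-peaked.
Group 4 (peak Okafor at position 4): ranking walks positions 4-5-3-2-1, expanding outward from the peak — single-peaked.
Group 5 (peak Janssen at position 1): ranking walks positions 1-2-3-4-5, expanding outward from the peak — single-peaked.
Group 1 violates single-peakedness, so the profile is not single-peaked on this axis.

no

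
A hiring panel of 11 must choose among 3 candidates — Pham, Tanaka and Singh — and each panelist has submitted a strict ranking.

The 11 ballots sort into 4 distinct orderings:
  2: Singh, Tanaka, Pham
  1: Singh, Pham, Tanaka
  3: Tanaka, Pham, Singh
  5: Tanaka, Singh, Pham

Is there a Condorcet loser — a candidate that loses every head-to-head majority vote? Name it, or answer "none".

Pham

Head-to-head results (11 committee members):
Pham vs Tanaka: Tanaka, 10–1.
Pham vs Singh: Pham is ranked higher on 3 ballots, Singh on 8. Singh wins 8–3.
Tanaka vs Singh: 8 to 3, Tanaka.
Pham loses to every other candidate — it is the Condorcet loser.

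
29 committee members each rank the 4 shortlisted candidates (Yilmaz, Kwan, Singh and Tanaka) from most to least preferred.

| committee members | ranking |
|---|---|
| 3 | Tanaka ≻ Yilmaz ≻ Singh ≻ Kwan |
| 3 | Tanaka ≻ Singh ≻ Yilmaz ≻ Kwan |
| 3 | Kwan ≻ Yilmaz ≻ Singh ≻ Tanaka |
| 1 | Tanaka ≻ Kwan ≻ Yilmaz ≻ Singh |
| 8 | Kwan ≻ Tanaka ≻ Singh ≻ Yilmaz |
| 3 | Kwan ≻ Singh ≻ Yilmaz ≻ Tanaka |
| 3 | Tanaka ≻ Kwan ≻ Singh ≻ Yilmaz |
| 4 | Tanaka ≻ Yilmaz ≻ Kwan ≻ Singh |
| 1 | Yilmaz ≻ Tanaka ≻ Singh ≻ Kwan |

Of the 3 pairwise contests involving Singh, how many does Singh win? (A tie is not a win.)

1

Singh against each rival (29 committee members):
Singh vs Yilmaz: 17 to 12, Singh.
Singh vs Kwan: Singh is ranked higher on 3+3+1 = 7 ballots, Kwan on 22. Kwan wins 22–7.
Singh–Tanaka: Tanaka 23–6.
Singh beats Yilmaz; loses to Kwan, Tanaka — 1 pairwise win.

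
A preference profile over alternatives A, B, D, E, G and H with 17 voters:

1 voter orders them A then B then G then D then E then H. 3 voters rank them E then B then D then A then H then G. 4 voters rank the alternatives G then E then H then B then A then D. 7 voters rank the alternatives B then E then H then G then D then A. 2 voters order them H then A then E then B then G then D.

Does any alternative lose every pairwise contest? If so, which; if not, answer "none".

A

Head-to-head results (17 voters):
A vs B: 1+2 = 3 for A, 14 for B — B by 14–3.
A–D: D 10–7.
A vs E: E, 14–3.
A–G: G 11–6.
A vs H: H, 13–4.
B–D: B 17–0.
B vs E: 1+7 = 8 for B, 9 for E — E by 9–8.
B vs G: B wins 13–4.
B vs H: B wins 11–6.
D vs E: D is ranked higher on 1 ballot, E on 16. E wins 16–1.
D–G: G 14–3.
D vs H: H, 13–4.
E–G: E 12–5.
E vs H: E preferred on 1+3+4+7 = 15 ballots; E wins 15–2.
G vs H: 5 to 12, H.
A is beaten in every head-to-head and is the Condorcet loser.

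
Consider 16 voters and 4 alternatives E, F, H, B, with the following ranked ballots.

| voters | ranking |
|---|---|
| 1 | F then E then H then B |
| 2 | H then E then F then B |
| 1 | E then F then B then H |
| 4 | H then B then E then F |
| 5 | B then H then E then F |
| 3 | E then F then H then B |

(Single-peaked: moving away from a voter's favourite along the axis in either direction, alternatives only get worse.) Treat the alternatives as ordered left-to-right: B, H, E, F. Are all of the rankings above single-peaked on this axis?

Axis positions: B=1, H=2, E=3, F=4.
Bloc 1 (peak F at position 4): ranking walks positions 4-3-2-1, expanding outward from the peak — single-peaked.
Bloc 2 (peak H at position 2): ranking walks positions 2-3-4-1, expanding outward from the peak — single-peaked.
Bloc 3: ranking walks positions 3-4-1-2; B is ranked above H even though H lies between B and the peak E on the axis — preferences dip and rise again. Not single-peaked.
Bloc 4 (peak H at position 2): ranking walks positions 2-1-3-4, expanding outward from the peak — single-peaked.
Bloc 5 (peak B at position 1): ranking walks positions 1-2-3-4, expanding outward from the peak — single-peaked.
Bloc 6 (peak E at position 3): ranking walks positions 3-4-2-1, expanding outward from the peak — single-peaked.
Bloc 3 violates single-peakedness, so the profile is not single-peaked on this axis.

no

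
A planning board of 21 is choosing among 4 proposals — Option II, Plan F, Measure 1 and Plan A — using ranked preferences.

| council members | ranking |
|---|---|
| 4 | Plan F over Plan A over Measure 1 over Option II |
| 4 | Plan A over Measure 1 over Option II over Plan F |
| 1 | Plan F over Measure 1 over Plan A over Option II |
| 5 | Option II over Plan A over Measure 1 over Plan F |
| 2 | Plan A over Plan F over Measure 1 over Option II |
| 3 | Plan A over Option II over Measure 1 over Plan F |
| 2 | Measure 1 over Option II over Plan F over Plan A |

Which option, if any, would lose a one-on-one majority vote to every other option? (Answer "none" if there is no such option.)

Plan F

Head-to-head results (21 council members):
Option II vs Plan F: Option II, 14–7.
Option II–Measure 1: Measure 1 13–8.
Option II vs Plan A: Plan A, 14–7.
Plan F vs Measure 1: Measure 1, 14–7.
Plan F vs Plan A: Plan A, 14–7.
Measure 1–Plan A: Plan A 18–3.
Plan F loses to every other option — it is the Condorcet loser.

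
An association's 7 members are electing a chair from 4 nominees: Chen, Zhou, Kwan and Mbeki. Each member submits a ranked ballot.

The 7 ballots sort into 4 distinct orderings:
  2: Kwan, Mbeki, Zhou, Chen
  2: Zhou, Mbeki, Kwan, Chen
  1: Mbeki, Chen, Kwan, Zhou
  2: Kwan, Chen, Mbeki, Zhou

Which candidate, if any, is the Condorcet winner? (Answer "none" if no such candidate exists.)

Kwan

Check each pair by majority over 7 ballots:
Chen vs Zhou: Zhou, 4–3.
Chen vs Kwan: Kwan wins 6–1.
Chen–Mbeki: Mbeki 5–2.
Zhou–Kwan: Kwan 5–2.
Zhou vs Mbeki: Mbeki wins 5–2.
Kwan vs Mbeki: Kwan wins 4–3.
Kwan defeats every rival head-to-head and is the Condorcet winner.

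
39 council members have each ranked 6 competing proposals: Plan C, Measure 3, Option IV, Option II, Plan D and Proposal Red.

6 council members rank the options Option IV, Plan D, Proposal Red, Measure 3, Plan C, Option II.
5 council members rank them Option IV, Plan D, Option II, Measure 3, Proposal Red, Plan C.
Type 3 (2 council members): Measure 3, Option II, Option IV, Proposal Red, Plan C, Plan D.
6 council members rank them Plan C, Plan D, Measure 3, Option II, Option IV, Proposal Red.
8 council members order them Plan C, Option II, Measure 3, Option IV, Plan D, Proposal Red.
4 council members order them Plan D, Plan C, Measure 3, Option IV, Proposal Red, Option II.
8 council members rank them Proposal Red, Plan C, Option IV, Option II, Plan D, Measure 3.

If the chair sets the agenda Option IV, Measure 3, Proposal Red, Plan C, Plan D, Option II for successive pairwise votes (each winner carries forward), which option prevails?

Plan C

Round 1: Option IV vs Measure 3 — 19–20, Measure 3 advances.
Round 2: Measure 3 vs Proposal Red — 25–14, Measure 3 advances.
Round 3: Measure 3 vs Plan C — 13–26, Plan C advances.
Round 4: Plan C vs Plan D — 24–15, Plan C advances.
Round 5: Plan C vs Option II — 32–7, Plan C advances.
The agenda winner is Plan C.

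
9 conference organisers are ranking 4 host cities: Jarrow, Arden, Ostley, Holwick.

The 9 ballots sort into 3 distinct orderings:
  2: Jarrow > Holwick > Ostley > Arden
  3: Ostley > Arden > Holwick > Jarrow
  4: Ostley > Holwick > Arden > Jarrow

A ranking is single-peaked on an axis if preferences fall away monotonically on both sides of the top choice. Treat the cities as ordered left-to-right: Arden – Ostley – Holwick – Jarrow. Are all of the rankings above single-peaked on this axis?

Axis positions: Arden=1, Ostley=2, Holwick=3, Jarrow=4.
Type 1 (peak Jarrow at position 4): ranking walks positions 4-3-2-1, expanding outward from the peak — single-peaked.
Type 2 (peak Ostley at position 2): ranking walks positions 2-1-3-4, expanding outward from the peak — single-peaked.
Type 3 (peak Ostley at position 2): ranking walks positions 2-3-1-4, expanding outward from the peak — single-peaked.
Every ranking is single-peaked on this axis.

yes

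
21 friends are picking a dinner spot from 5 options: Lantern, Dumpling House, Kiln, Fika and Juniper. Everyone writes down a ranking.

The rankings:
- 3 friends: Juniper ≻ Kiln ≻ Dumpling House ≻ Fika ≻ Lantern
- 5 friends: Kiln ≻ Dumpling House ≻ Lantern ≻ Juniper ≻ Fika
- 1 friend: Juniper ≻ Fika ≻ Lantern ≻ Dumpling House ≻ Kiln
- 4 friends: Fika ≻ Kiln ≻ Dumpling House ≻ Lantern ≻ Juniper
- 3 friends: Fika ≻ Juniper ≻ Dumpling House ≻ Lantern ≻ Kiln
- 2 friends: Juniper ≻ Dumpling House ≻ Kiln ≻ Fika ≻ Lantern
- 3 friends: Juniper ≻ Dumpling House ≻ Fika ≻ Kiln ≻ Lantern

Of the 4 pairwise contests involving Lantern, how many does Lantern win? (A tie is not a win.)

0

Lantern against each rival (21 friends):
Lantern vs Dumpling House: Dumpling House, 20–1.
Lantern–Kiln: Kiln 17–4.
Lantern vs Fika: Lantern preferred on 5 ballots; Fika wins 16–5.
Lantern vs Juniper: 5+4 = 9 for Lantern, 12 for Juniper — Juniper by 12–9.
Lantern beats no one; loses to Dumpling House, Kiln, Fika, Juniper — 0 pairwise wins.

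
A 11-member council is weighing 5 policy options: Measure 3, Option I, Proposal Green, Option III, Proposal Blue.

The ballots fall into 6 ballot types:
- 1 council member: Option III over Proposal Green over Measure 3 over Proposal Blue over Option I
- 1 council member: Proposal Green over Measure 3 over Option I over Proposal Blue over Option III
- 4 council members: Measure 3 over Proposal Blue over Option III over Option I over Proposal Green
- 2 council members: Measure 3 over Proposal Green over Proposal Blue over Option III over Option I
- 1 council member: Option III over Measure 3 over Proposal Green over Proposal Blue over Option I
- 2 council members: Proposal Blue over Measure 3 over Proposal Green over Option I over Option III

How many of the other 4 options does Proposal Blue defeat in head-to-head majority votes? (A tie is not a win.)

Proposal Blue against each rival (11 council members):
Proposal Blue vs Measure 3: Measure 3 wins 9–2.
Proposal Blue vs Option I: Proposal Blue, 10–1.
Proposal Blue vs Proposal Green: Proposal Blue is ranked higher on 4+2 = 6 ballots, Proposal Green on 5. Proposal Blue wins 6–5.
Proposal Blue vs Option III: Proposal Blue wins 9–2.
Proposal Blue beats Option I, Proposal Green, Option III; loses to Measure 3 — 3 pairwise wins.

3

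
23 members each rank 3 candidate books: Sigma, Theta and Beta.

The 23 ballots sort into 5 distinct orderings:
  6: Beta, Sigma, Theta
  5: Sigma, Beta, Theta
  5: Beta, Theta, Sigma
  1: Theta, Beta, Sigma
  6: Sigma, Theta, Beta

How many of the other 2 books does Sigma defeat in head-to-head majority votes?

1

Sigma against each rival (23 members):
Sigma vs Theta: Sigma preferred on 6+5+6 = 17 ballots; Sigma wins 17–6.
Sigma–Beta: Beta 12–11.
Sigma beats Theta; loses to Beta — 1 pairwise win.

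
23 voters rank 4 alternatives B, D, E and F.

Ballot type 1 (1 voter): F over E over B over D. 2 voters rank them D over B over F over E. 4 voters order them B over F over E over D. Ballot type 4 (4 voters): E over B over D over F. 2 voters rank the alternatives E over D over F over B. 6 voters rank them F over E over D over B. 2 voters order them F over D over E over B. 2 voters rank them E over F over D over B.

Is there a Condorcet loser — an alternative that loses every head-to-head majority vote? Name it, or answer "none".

B

Pairwise majorities:
B vs D: D, 14–9.
B vs E: B is ranked higher on 2+4 = 6 ballots, E on 17. E wins 17–6.
B vs F: B preferred on 2+4+4 = 10 ballots; F wins 13–10.
D–E: E 19–4.
D vs F: F wins 15–8.
E vs F: E preferred on 4+2+2 = 8 ballots; F wins 15–8.
B loses to every other alternative — it is the Condorcet loser.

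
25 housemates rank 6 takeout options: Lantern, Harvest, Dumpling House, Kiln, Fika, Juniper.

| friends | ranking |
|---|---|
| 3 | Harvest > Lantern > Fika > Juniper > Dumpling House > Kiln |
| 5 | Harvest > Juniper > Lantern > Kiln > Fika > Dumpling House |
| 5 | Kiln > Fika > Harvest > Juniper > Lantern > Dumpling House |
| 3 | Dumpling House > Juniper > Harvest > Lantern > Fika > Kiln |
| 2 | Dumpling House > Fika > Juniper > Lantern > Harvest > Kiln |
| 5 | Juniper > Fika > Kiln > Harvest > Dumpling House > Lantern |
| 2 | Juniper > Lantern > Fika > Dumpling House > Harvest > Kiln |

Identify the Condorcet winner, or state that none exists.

Head-to-head results (25 friends):
Lantern vs Harvest: Harvest wins 21–4.
Lantern vs Dumpling House: Lantern wins 15–10.
Lantern–Kiln: Lantern 15–10.
Lantern vs Fika: Lantern, 13–12.
Lantern–Juniper: Juniper 22–3.
Harvest–Dumpling House: Harvest 18–7.
Harvest vs Kiln: Harvest wins 15–10.
Harvest–Fika: Fika 14–11.
Harvest vs Juniper: Harvest, 13–12.
Dumpling House vs Kiln: Kiln wins 15–10.
Dumpling House vs Fika: Fika, 20–5.
Dumpling House–Juniper: Juniper 20–5.
Kiln–Fika: Fika 15–10.
Kiln vs Juniper: Juniper wins 20–5.
Fika vs Juniper: Juniper wins 15–10.
No restaurant is unbeaten: Lantern loses to Harvest; Harvest loses to Fika; Dumpling House loses to Lantern; Kiln loses to Lantern; Fika loses to Lantern; Juniper loses to Harvest. In particular Lantern → Fika → Harvest → Lantern is a majority cycle — no Condorcet winner exists.

none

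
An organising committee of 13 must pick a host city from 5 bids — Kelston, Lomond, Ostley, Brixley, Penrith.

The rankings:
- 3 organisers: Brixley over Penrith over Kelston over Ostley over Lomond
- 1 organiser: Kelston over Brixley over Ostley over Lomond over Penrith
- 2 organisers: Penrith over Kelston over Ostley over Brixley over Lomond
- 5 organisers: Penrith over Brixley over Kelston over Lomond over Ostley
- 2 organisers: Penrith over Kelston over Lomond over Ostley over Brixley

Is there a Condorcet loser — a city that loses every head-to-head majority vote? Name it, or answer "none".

Head-to-head results (13 organisers):
Kelston vs Lomond: Kelston preferred on 3+1+2+5+2 = 13 ballots; Kelston wins 13–0.
Kelston vs Ostley: Kelston, 13–0.
Kelston vs Brixley: 1+2+2 = 5 for Kelston, 8 for Brixley — Brixley by 8–5.
Kelston vs Penrith: Penrith, 12–1.
Lomond vs Ostley: Lomond wins 7–6.
Lomond vs Brixley: Brixley wins 11–2.
Lomond vs Penrith: Penrith, 12–1.
Ostley vs Brixley: 2+2 = 4 for Ostley, 9 for Brixley — Brixley by 9–4.
Ostley vs Penrith: Penrith wins 12–1.
Brixley vs Penrith: 4 to 9, Penrith.
Ostley loses to every other city — it is the Condorcet loser.

Ostley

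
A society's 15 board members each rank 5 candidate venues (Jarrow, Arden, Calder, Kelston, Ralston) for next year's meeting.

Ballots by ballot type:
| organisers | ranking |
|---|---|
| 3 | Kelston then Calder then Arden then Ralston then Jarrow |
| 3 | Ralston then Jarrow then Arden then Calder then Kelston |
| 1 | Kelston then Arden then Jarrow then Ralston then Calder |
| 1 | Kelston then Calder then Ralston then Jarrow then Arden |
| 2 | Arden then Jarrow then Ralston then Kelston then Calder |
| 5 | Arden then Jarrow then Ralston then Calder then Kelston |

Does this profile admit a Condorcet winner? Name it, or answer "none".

Head-to-head results (15 organisers):
Jarrow vs Arden: Jarrow preferred on 3+1 = 4 ballots; Arden wins 11–4.
Jarrow vs Calder: 3+1+2+5 = 11 for Jarrow, 4 for Calder — Jarrow by 11–4.
Jarrow vs Kelston: Jarrow, 10–5.
Jarrow–Ralston: Jarrow 8–7.
Arden vs Calder: Arden is ranked higher on 3+1+2+5 = 11 ballots, Calder on 4. Arden wins 11–4.
Arden vs Kelston: Arden wins 10–5.
Arden vs Ralston: Arden is ranked higher on 3+1+2+5 = 11 ballots, Ralston on 4. Arden wins 11–4.
Calder vs Kelston: Calder preferred on 3+5 = 8 ballots; Calder wins 8–7.
Calder vs Ralston: 4 to 11, Ralston.
Kelston vs Ralston: Kelston is ranked higher on 3+1+1 = 5 ballots, Ralston on 10. Ralston wins 10–5.
Arden defeats every rival head-to-head and is the Condorcet winner.

Arden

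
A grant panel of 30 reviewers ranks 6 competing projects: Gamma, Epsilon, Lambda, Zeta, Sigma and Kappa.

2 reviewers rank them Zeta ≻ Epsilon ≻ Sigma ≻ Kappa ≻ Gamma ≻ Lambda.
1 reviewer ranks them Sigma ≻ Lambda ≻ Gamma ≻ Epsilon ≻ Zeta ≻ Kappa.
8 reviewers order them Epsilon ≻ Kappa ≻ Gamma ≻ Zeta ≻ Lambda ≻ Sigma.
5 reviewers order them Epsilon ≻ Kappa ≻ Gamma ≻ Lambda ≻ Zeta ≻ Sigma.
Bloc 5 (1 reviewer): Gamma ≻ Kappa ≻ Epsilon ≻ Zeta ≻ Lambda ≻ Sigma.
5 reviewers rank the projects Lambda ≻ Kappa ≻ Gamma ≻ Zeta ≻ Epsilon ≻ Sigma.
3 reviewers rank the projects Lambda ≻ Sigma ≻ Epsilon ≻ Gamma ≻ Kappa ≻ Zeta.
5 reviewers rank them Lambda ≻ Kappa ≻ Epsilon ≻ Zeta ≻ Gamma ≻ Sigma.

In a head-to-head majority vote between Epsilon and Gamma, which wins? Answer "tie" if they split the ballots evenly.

Ballots ranking Epsilon above Gamma: 2 + 8 + 5 + 3 + 5 = 23.
Ballots ranking Gamma above Epsilon: 30 − 23 = 7.
Epsilon wins the head-to-head 23–7.

Epsilon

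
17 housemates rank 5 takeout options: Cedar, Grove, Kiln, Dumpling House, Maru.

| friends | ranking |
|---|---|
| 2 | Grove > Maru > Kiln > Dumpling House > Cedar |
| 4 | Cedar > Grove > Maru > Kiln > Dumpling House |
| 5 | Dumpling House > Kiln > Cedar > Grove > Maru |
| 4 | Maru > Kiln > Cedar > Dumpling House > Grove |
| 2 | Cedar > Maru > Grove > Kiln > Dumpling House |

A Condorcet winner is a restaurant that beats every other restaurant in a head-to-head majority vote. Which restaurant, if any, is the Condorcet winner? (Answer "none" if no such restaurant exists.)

none

Head-to-head results (17 friends):
Cedar vs Grove: Cedar is ranked higher on 4+5+4+2 = 15 ballots, Grove on 2. Cedar wins 15–2.
Cedar–Kiln: Kiln 11–6.
Cedar vs Dumpling House: Cedar, 10–7.
Cedar vs Maru: 4+5+2 = 11 for Cedar, 6 for Maru — Cedar by 11–6.
Grove vs Kiln: 2+4+2 = 8 for Grove, 9 for Kiln — Kiln by 9–8.
Grove–Dumpling House: Dumpling House 9–8.
Grove vs Maru: 11 to 6, Grove.
Kiln vs Dumpling House: 2+4+4+2 = 12 for Kiln, 5 for Dumpling House — Kiln by 12–5.
Kiln–Maru: Maru 12–5.
Dumpling House vs Maru: Maru, 12–5.
No restaurant is unbeaten: Cedar loses to Kiln; Grove loses to Cedar; Kiln loses to Maru; Dumpling House loses to Cedar; Maru loses to Cedar. In particular Cedar → Maru → Kiln → Cedar is a majority cycle — no Condorcet winner exists.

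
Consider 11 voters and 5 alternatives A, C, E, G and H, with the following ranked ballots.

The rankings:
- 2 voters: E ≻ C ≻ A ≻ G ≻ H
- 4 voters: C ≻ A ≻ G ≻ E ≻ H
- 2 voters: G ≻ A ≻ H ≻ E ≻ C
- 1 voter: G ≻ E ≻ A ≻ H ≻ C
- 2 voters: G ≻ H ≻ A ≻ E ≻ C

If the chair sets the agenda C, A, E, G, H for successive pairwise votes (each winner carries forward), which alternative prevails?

G

Round 1: C vs A — 6–5, C advances.
Round 2: C vs E — 4–7, E advances.
Round 3: E vs G — 2–9, G advances.
Round 4: G vs H — 11–0, G advances.
The agenda winner is G.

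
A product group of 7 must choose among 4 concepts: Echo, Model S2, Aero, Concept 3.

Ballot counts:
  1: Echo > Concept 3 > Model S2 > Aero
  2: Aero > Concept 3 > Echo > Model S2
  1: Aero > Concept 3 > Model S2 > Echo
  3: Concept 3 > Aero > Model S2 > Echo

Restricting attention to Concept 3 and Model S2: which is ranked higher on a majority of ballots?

Concept 3

Ballots ranking Concept 3 above Model S2: 1 + 2 + 1 + 3 = 7.
Ballots ranking Model S2 above Concept 3: 7 − 7 = 0.
Concept 3 wins the head-to-head 7–0.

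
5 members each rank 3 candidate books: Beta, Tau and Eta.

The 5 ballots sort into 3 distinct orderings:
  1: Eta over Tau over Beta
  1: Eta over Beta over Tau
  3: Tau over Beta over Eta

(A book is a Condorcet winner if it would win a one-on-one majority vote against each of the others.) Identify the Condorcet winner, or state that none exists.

Tau

Pairwise majorities:
Beta–Tau: Tau 4–1.
Beta–Eta: Beta 3–2.
Tau vs Eta: Tau wins 3–2.
Tau beats each of Beta, Eta — Tau is the Condorcet winner.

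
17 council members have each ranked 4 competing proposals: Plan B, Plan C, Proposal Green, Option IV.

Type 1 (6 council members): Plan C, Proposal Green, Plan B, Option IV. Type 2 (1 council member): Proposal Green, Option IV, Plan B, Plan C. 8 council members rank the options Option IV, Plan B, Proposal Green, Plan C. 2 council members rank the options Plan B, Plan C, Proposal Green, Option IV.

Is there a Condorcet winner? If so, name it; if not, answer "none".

none

Head-to-head results (17 council members):
Plan B vs Plan C: Plan B is ranked higher on 1+8+2 = 11 ballots, Plan C on 6. Plan B wins 11–6.
Plan B vs Proposal Green: 10 to 7, Plan B.
Plan B vs Option IV: 6+2 = 8 for Plan B, 9 for Option IV — Option IV by 9–8.
Plan C vs Proposal Green: 8 to 9, Proposal Green.
Plan C vs Option IV: 8 to 9, Option IV.
Proposal Green vs Option IV: 9 to 8, Proposal Green.
Every option loses at least once (Plan B loses to Option IV; Plan C loses to Plan B; Proposal Green loses to Plan B; Option IV loses to Proposal Green). The majority relation contains the cycle Plan B > Proposal Green > Option IV > Plan B, so there is no Condorcet winner.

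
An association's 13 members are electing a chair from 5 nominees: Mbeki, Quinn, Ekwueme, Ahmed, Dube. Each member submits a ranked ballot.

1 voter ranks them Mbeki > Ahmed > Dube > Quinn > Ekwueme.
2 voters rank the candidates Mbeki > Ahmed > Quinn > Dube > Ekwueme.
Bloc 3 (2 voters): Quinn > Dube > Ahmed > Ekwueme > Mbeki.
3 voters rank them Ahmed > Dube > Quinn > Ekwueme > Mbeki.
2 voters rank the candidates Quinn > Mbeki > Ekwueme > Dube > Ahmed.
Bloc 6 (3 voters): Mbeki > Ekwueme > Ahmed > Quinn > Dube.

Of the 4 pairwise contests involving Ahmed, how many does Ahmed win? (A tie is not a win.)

3

Ahmed against each rival (13 voters):
Ahmed vs Mbeki: 5 to 8, Mbeki.
Ahmed vs Quinn: Ahmed, 9–4.
Ahmed vs Ekwueme: Ahmed wins 8–5.
Ahmed vs Dube: Ahmed is ranked higher on 1+2+3+3 = 9 ballots, Dube on 4. Ahmed wins 9–4.
Ahmed beats Quinn, Ekwueme, Dube; loses to Mbeki — 3 pairwise wins.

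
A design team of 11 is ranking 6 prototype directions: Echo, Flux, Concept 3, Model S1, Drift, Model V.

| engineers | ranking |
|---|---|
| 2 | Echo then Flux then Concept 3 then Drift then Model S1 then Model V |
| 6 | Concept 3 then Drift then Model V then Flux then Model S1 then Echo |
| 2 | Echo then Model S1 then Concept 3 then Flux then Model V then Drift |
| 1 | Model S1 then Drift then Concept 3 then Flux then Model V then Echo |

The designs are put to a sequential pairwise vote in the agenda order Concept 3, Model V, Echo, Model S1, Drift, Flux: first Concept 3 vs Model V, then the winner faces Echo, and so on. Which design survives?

Concept 3

Round 1: Concept 3 vs Model V — 11–0, Concept 3 advances.
Round 2: Concept 3 vs Echo — 7–4, Concept 3 advances.
Round 3: Concept 3 vs Model S1 — 8–3, Concept 3 advances.
Round 4: Concept 3 vs Drift — 10–1, Concept 3 advances.
Round 5: Concept 3 vs Flux — 9–2, Concept 3 advances.
Concept 3 survives the agenda.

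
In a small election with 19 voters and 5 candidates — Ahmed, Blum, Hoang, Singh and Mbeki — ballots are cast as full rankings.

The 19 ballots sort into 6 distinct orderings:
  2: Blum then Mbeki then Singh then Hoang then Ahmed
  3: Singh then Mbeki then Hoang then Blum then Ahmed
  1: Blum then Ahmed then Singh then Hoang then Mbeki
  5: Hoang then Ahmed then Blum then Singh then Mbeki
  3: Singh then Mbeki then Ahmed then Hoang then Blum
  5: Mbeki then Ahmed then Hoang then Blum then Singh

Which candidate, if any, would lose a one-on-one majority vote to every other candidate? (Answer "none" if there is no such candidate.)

Pairwise majorities:
Ahmed vs Blum: 5+3+5 = 13 for Ahmed, 6 for Blum — Ahmed by 13–6.
Ahmed vs Hoang: Hoang wins 10–9.
Ahmed vs Singh: Ahmed, 11–8.
Ahmed vs Mbeki: Mbeki, 13–6.
Blum vs Hoang: 2+1 = 3 for Blum, 16 for Hoang — Hoang by 16–3.
Blum vs Singh: 2+1+5+5 = 13 for Blum, 6 for Singh — Blum by 13–6.
Blum vs Mbeki: Mbeki, 11–8.
Hoang vs Singh: 5+5 = 10 for Hoang, 9 for Singh — Hoang by 10–9.
Hoang vs Mbeki: Mbeki, 13–6.
Singh–Mbeki: Singh 12–7.
Every candidate wins at least one matchup (Ahmed beats Blum; Blum beats Singh; Hoang beats Ahmed; Singh beats Mbeki; Mbeki beats Ahmed), so there is no Condorcet loser.

none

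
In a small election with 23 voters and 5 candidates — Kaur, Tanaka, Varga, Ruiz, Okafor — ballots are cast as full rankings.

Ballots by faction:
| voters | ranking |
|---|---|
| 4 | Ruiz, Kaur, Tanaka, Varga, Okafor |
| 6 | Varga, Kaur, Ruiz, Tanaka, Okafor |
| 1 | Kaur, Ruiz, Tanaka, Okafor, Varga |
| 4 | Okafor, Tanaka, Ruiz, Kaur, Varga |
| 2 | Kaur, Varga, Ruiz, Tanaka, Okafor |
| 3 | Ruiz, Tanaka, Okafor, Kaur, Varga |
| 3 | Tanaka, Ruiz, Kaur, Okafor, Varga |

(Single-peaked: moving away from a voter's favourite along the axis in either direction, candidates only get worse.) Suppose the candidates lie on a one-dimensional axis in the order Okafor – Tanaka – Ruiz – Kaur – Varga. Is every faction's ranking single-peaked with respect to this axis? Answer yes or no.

Axis positions: Okafor=1, Tanaka=2, Ruiz=3, Kaur=4, Varga=5.
Faction 1 (peak Ruiz at position 3): ranking walks positions 3-4-2-5-1, expanding outward from the peak — single-peaked.
Faction 2 (peak Varga at position 5): ranking walks positions 5-4-3-2-1, expanding outward from the peak — single-peaked.
Faction 3 (peak Kaur at position 4): ranking walks positions 4-3-2-1-5, expanding outward from the peak — single-peaked.
Faction 4 (peak Okafor at position 1): ranking walks positions 1-2-3-4-5, expanding outward from the peak — single-peaked.
Faction 5 (peak Kaur at position 4): ranking walks positions 4-5-3-2-1, expanding outward from the peak — single-peaked.
Faction 6 (peak Ruiz at position 3): ranking walks positions 3-2-1-4-5, expanding outward from the peak — single-peaked.
Faction 7 (peak Tanaka at position 2): ranking walks positions 2-3-4-1-5, expanding outward from the peak — single-peaked.
Every ranking is single-peaked on this axis.

yes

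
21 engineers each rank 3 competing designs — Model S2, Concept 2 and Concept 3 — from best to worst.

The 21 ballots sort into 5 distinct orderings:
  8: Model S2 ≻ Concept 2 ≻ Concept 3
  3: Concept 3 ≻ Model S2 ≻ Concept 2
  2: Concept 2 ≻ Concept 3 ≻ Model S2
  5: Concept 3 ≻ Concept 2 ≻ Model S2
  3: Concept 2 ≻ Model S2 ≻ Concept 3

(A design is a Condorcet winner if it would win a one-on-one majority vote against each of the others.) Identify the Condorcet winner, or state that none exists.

Check each pair by majority over 21 ballots:
Model S2 vs Concept 2: Model S2 wins 11–10.
Model S2 vs Concept 3: Model S2 wins 11–10.
Concept 2 vs Concept 3: Concept 2 wins 13–8.
Model S2 wins every pairwise contest, so Model S2 is the Condorcet winner.

Model S2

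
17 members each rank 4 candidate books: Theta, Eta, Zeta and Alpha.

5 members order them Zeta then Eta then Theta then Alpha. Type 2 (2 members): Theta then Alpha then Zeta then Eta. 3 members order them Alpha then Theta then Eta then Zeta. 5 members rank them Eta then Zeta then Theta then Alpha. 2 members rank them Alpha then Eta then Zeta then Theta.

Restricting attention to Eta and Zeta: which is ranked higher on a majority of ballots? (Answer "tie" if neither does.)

Ballots ranking Eta above Zeta: 3 + 5 + 2 = 10.
Ballots ranking Zeta above Eta: 17 − 10 = 7.
Eta wins the head-to-head 10–7.

Eta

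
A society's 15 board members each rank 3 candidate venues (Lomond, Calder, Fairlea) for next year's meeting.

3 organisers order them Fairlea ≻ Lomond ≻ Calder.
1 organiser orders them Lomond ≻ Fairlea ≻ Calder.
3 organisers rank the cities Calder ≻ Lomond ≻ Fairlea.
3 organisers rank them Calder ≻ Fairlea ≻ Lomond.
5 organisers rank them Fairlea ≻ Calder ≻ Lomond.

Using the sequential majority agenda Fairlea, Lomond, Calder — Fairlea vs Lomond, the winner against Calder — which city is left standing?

Round 1: Fairlea vs Lomond — 11–4, Fairlea advances.
Round 2: Fairlea vs Calder — 9–6, Fairlea advances.
The agenda winner is Fairlea.

Fairlea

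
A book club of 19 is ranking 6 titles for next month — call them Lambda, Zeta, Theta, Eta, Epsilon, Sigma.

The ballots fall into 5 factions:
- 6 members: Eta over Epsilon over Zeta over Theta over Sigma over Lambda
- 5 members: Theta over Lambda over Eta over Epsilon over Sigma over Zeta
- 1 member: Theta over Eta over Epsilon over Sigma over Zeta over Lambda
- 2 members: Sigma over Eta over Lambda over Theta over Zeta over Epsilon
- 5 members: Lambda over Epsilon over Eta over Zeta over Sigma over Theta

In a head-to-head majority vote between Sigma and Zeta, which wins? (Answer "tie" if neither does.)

Ballots ranking Sigma above Zeta: 5 + 1 + 2 = 8.
Ballots ranking Zeta above Sigma: 19 − 8 = 11.
Zeta wins the head-to-head 11–8.

Zeta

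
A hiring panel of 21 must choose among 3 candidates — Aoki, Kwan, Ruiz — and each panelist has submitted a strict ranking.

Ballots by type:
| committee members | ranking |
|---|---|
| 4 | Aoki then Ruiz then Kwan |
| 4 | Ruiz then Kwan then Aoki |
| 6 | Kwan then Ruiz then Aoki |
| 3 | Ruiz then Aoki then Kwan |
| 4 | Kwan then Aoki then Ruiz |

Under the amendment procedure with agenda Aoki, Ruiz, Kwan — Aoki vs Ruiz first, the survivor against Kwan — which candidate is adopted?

Ruiz

Round 1: Aoki vs Ruiz — 8–13, Ruiz advances.
Round 2: Ruiz vs Kwan — 11–10, Ruiz advances.
The agenda winner is Ruiz.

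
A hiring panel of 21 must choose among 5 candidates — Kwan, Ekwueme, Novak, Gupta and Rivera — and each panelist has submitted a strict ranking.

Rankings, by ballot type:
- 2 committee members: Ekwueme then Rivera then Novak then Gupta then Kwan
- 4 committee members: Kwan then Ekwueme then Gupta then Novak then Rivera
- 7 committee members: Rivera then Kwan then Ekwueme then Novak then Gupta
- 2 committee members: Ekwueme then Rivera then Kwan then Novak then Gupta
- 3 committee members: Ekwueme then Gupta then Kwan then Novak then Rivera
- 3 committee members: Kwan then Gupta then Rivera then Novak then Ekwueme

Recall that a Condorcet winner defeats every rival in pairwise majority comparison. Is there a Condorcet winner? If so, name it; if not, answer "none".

none

Head-to-head results (21 committee members):
Kwan vs Ekwueme: Kwan preferred on 4+7+3 = 14 ballots; Kwan wins 14–7.
Kwan vs Novak: Kwan wins 19–2.
Kwan vs Gupta: Kwan preferred on 4+7+2+3 = 16 ballots; Kwan wins 16–5.
Kwan vs Rivera: Kwan preferred on 4+3+3 = 10 ballots; Rivera wins 11–10.
Ekwueme vs Novak: Ekwueme wins 18–3.
Ekwueme vs Gupta: Ekwueme, 18–3.
Ekwueme–Rivera: Ekwueme 11–10.
Novak–Gupta: Novak 11–10.
Novak vs Rivera: 4+3 = 7 for Novak, 14 for Rivera — Rivera by 14–7.
Gupta vs Rivera: Rivera wins 11–10.
Every candidate loses at least once (Kwan loses to Rivera; Ekwueme loses to Kwan; Novak loses to Kwan; Gupta loses to Kwan; Rivera loses to Ekwueme). The majority relation contains the cycle Kwan beats Ekwueme beats Rivera beats Kwan, so there is no Condorcet winner.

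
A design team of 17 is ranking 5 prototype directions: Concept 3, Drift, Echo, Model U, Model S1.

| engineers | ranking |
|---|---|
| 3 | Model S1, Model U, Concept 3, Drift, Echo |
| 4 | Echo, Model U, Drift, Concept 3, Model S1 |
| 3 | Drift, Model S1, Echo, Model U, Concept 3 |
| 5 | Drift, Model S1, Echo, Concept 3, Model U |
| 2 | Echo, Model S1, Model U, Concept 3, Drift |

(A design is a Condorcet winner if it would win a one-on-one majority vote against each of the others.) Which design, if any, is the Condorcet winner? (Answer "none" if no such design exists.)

Pairwise majorities:
Concept 3–Drift: Drift 12–5.
Concept 3 vs Echo: Echo, 14–3.
Concept 3 vs Model U: Model U wins 12–5.
Concept 3–Model S1: Model S1 13–4.
Drift vs Echo: Drift, 11–6.
Drift vs Model U: Model U, 9–8.
Drift–Model S1: Drift 12–5.
Echo vs Model U: Echo, 14–3.
Echo vs Model S1: Model S1 wins 11–6.
Model U–Model S1: Model S1 13–4.
No design is unbeaten: Concept 3 loses to Drift; Drift loses to Model U; Echo loses to Drift; Model U loses to Echo; Model S1 loses to Drift. In particular Drift beats Echo beats Model U beats Drift is a majority cycle — no Condorcet winner exists.

none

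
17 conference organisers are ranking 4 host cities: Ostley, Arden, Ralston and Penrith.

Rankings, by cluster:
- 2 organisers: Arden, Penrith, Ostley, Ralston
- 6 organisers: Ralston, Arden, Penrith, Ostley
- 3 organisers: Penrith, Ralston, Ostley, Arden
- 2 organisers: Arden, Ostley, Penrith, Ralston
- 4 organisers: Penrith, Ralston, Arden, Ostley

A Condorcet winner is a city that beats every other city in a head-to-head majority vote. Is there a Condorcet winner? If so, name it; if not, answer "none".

none

Pairwise majorities:
Ostley vs Arden: Ostley is ranked higher on 3 ballots, Arden on 14. Arden wins 14–3.
Ostley vs Ralston: Ralston, 13–4.
Ostley vs Penrith: 2 for Ostley, 15 for Penrith — Penrith by 15–2.
Arden vs Ralston: Ralston wins 13–4.
Arden vs Penrith: 2+6+2 = 10 for Arden, 7 for Penrith — Arden by 10–7.
Ralston vs Penrith: Penrith wins 11–6.
No city is unbeaten: Ostley loses to Arden; Arden loses to Ralston; Ralston loses to Penrith; Penrith loses to Arden. In particular Arden → Penrith → Ralston → Arden is a majority cycle — no Condorcet winner exists.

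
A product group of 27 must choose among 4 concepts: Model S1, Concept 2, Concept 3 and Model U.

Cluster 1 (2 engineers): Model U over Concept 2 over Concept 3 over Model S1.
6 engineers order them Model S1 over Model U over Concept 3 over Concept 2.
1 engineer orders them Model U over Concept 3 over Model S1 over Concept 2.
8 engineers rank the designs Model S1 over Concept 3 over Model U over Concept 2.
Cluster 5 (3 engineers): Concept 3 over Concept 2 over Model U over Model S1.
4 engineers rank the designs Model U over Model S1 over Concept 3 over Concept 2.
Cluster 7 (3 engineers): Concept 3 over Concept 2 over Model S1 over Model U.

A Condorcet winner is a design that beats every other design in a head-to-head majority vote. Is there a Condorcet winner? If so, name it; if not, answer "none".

Pairwise majorities:
Model S1 vs Concept 2: Model S1 preferred on 6+1+8+4 = 19 ballots; Model S1 wins 19–8.
Model S1 vs Concept 3: Model S1 is ranked higher on 6+8+4 = 18 ballots, Concept 3 on 9. Model S1 wins 18–9.
Model S1 vs Model U: 6+8+3 = 17 for Model S1, 10 for Model U — Model S1 by 17–10.
Concept 2 vs Concept 3: Concept 3 wins 25–2.
Concept 2 vs Model U: Concept 2 is ranked higher on 3+3 = 6 ballots, Model U on 21. Model U wins 21–6.
Concept 3 vs Model U: 14 to 13, Concept 3.
Model S1 beats each of Concept 2, Concept 3, Model U — Model S1 is the Condorcet winner.

Model S1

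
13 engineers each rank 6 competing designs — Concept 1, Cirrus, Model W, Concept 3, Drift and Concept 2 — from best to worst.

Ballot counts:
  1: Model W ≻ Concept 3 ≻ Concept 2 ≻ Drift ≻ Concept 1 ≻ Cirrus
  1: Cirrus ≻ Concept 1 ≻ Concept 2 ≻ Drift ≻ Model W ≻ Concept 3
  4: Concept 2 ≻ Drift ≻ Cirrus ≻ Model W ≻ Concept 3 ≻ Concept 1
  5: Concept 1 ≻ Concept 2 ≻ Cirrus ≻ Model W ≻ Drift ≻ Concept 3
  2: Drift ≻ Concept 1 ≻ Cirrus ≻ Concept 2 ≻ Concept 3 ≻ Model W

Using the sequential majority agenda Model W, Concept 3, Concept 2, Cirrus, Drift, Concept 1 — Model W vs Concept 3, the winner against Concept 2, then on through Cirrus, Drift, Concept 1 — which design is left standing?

Concept 1

Round 1: Model W vs Concept 3 — 11–2, Model W advances.
Round 2: Model W vs Concept 2 — 1–12, Concept 2 advances.
Round 3: Concept 2 vs Cirrus — 10–3, Concept 2 advances.
Round 4: Concept 2 vs Drift — 11–2, Concept 2 advances.
Round 5: Concept 2 vs Concept 1 — 5–8, Concept 1 advances.
The agenda winner is Concept 1.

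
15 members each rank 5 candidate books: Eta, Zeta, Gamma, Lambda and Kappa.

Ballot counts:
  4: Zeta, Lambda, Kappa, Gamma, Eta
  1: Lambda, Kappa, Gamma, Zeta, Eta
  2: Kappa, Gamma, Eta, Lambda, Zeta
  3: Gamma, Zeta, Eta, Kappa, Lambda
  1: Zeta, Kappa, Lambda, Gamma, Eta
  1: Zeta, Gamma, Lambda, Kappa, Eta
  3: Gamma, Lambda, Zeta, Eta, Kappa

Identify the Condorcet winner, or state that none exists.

Check each pair by majority over 15 ballots:
Eta vs Zeta: 2 for Eta, 13 for Zeta — Zeta by 13–2.
Eta vs Gamma: Eta is ranked higher on 0 ballots, Gamma on 15. Gamma wins 15–0.
Eta vs Lambda: 5 to 10, Lambda.
Eta vs Kappa: 3+3 = 6 for Eta, 9 for Kappa — Kappa by 9–6.
Zeta vs Gamma: Zeta preferred on 4+1+1 = 6 ballots; Gamma wins 9–6.
Zeta vs Lambda: 4+3+1+1 = 9 for Zeta, 6 for Lambda — Zeta by 9–6.
Zeta vs Kappa: 12 to 3, Zeta.
Gamma vs Lambda: Gamma is ranked higher on 2+3+1+3 = 9 ballots, Lambda on 6. Gamma wins 9–6.
Gamma vs Kappa: 3+1+3 = 7 for Gamma, 8 for Kappa — Kappa by 8–7.
Lambda vs Kappa: 4+1+1+3 = 9 for Lambda, 6 for Kappa — Lambda by 9–6.
Every book loses at least once (Eta loses to Zeta; Zeta loses to Gamma; Gamma loses to Kappa; Lambda loses to Zeta; Kappa loses to Zeta). The majority relation contains the cycle Zeta > Kappa > Gamma > Zeta, so there is no Condorcet winner.

none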